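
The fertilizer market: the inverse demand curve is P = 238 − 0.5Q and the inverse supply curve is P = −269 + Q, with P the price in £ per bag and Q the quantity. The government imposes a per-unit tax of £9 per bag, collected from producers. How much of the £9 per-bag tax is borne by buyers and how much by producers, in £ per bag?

Rewrite in direct form: Qd = 476 − 2P and Qs = P + 269.
Before the tax: set 476 − 2P = P + 269 → P* = £69, Q* = 338.
With the tax collected from producers, supply shifts: Qs = (P − 9) + 269.
Solving gives Q = 332 with buyers paying £72 and producers receiving £63 (the £9 wedge).
Burden on buyers: £3; on producers: £6. (They sum to £9.)

Buyers bear £3 per bag; producers bear £6 per bag.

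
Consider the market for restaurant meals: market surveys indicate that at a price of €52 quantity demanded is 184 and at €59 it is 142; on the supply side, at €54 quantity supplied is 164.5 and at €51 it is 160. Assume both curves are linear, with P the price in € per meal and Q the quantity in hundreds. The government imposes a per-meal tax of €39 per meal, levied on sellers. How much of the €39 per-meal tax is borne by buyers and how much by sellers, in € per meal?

Buyers bear €7.8 per meal; sellers bear €31.2 per meal.

Demand slope: (142 − 184)/(59 − 52) = -6, so Qd = 496 − 6P.
Supply slope: (160 − 164.5)/(51 − 54) = 1.5, so Qs = 1.5P + 83.5.
Before the tax: set 496 − 6P = 1.5P + 83.5 → P* = €55, Q* = 166.
With the tax collected from sellers, supply shifts: Qs = 1.5(P − 39) + 83.5.
New equilibrium: buyers pay €62.8, sellers receive €23.8, Q = 119.2. (Wedge: Pb − Ps = 39.)
Burden on buyers: €7.8; on sellers: €31.2. (They sum to €39.)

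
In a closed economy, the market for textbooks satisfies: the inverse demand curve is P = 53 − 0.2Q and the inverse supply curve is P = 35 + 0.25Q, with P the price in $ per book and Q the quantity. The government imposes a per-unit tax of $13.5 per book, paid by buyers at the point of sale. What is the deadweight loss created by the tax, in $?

Inverting to Q(P) form: Qd = 265 − 5P; Qs = 4P − 140.
Before the tax: set 265 − 5P = 4P − 140 → P* = $45, Q* = 40.
With the tax collected from buyers, demand (in seller-price terms) shifts: Qd = 265 − 5(P + 13.5).
New equilibrium: buyers pay $51, sellers receive $37.5, Q = 10. (Wedge: Pb − Ps = 13.5.)
Quantity falls by |ΔQ| = |40 − 10| = 30.
DWL = ½ · t · |ΔQ| = ½ · 13.5 · 30 = $202.5.

Deadweight loss = $202.5.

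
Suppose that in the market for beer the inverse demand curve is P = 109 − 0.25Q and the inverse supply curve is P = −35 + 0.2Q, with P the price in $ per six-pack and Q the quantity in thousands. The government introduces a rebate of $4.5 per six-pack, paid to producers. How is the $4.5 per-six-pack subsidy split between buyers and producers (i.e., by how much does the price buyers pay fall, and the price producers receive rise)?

Rewrite in direct form: Qd = 436 − 4P and Qs = 5P + 175.
Without the subsidy, 436 − 4P = 5P + 175 gives 9P = 261, so P* = $29 and Q* = 320.
With a per-unit subsidy paid to producers, each receives P + 4.5 per unit sold, so supply becomes Qs = 5(P + 4.5) + 175.
New equilibrium: buyers pay $26.5, producers receive $31, Q = 330. (Wedge: Pb − Ps = −4.5.)
Gain to buyers: $2.5; to producers: $2. (They sum to $4.5.)

Buyers gain $2.5 per six-pack; producers gain $2 per six-pack.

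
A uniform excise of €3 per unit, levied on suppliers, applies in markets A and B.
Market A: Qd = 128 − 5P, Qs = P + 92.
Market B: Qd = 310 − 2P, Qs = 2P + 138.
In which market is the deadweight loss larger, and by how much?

Market B, by €0.75.

Market A: pre-tax P* = €6, Q* = 98; post-tax Q = 95.5; deadweight loss = €3.75.
Market B: pre-tax P* = €43, Q* = 224; post-tax Q = 221; deadweight loss = €4.5.
Difference: €3.75 vs €4.5 → market B is larger by €0.75.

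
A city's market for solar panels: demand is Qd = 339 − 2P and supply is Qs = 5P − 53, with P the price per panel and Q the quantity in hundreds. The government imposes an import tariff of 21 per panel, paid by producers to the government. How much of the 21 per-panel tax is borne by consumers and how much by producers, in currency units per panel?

Before the tax: set 339 − 2P = 5P − 53 → P* = 56, Q* = 227.
With the tax collected from producers, supply shifts: Qs = 5(P − 21) − 53.
New equilibrium: consumers pay 71, producers receive 50, Q = 197. (Wedge: Pb − Ps = 21.)
Burden on consumers: 15; on producers: 6. (They sum to 21.)

Consumers bear 15 per panel; producers bear 6 per panel.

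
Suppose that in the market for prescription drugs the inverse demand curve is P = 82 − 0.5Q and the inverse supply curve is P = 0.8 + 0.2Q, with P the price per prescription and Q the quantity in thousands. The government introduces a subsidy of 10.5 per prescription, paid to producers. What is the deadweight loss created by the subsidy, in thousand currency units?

Rewrite in direct form: Qd = 164 − 2P and Qs = 5P − 4.
Without the subsidy, 164 − 2P = 5P − 4 gives 7P = 168, so P* = 24 and Q* = 116.
With a per-unit subsidy paid to producers, each receives P + 10.5 per unit sold, so supply becomes Qs = 5(P + 10.5) − 4.
Solving gives Q = 131 with consumers paying 16.5 and producers receiving 27 (the 10.5 wedge).
Quantity rises by |ΔQ| = |116 − 131| = 15.
DWL = ½ · t · |ΔQ| = ½ · 10.5 · 15 = 78.75.

Deadweight loss = 78.75 thousand.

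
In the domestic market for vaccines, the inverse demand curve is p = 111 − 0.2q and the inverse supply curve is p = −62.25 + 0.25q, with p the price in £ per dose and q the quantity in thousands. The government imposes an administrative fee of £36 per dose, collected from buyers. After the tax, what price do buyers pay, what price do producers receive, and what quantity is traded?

Inverting to q(p) form: qd = 555 − 5p; qs = 4p + 249.
Without the tax, 555 − 5p = 4p + 249 gives 9p = 306, so p* = £34 and q* = 385.
With the tax collected from buyers, demand (in seller-price terms) shifts: qd = 555 − 5(p + 36).
New equilibrium: buyers pay £50, producers receive £14, q = 305. (Wedge: pb − ps = 36.)
The less price-elastic side of the market bears the larger share of a per-unit tax.

Buyers pay £50; producers receive £14; quantity = 305.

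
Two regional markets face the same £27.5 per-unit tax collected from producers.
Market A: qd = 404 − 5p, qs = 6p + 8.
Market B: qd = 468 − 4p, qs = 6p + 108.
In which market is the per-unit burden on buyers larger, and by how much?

Market B, by £1.5.

Market A: pre-tax p* = £36, q* = 224; post-tax q = 149; per-unit burden on buyers = £15.
Market B: pre-tax p* = £36, q* = 324; post-tax q = 258; per-unit burden on buyers = £16.5.
Difference: £15 vs £16.5 → market B is larger by £1.5.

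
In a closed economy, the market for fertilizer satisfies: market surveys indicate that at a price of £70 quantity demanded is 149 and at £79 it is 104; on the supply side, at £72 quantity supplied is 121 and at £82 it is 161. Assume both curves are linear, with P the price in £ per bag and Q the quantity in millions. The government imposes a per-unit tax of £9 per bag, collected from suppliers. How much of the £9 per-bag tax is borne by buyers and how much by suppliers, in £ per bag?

Buyers bear £4 per bag; suppliers bear £5 per bag.

Demand slope: (104 − 149)/(79 − 70) = -5, so Qd = 499 − 5P.
Supply slope: (161 − 121)/(82 − 72) = 4, so Qs = 4P − 167.
Before the tax: set 499 − 5P = 4P − 167 → P* = £74, Q* = 129.
With the tax collected from suppliers, supply shifts: Qs = 4(P − 9) − 167.
Solving gives Q = 109 with buyers paying £78 and suppliers receiving £69 (the £9 wedge).
Burden on buyers: £4; on suppliers: £5. (They sum to £9.)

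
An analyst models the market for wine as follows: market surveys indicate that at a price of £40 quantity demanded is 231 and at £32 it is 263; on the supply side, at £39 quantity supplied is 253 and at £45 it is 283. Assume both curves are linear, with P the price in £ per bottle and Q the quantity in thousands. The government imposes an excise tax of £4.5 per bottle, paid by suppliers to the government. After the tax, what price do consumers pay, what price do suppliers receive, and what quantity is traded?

Consumers pay £39.5; suppliers receive £35; quantity = 233.

Demand slope: (263 − 231)/(32 − 40) = -4, so Qd = 391 − 4P.
Supply slope: (283 − 253)/(45 − 39) = 5, so Qs = 5P + 58.
Without the tax, 391 − 4P = 5P + 58 gives 9P = 333, so P* = £37 and Q* = 243.
With the tax collected from suppliers, supply shifts: Qs = 5(P − 4.5) + 58.
Solving gives Q = 233 with consumers paying £39.5 and suppliers receiving £35 (the £4.5 wedge).
The less price-elastic side of the market bears the larger share of a per-unit tax.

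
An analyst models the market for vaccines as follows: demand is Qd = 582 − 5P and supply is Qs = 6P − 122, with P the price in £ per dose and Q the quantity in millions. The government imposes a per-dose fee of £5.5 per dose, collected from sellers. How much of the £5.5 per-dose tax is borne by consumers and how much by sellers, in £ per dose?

Without the tax, 582 − 5P = 6P − 122 gives 11P = 704, so P* = £64 and Q* = 262.
With the tax collected from sellers, supply shifts: Qs = 6(P − 5.5) − 122.
Solving gives Q = 247 with consumers paying £67 and sellers receiving £61.5 (the £5.5 wedge).
Burden on consumers: £3; on sellers: £2.5. (They sum to £5.5.)
The less price-elastic side of the market bears the larger share of a per-unit tax.

Consumers bear £3 per dose; sellers bear £2.5 per dose.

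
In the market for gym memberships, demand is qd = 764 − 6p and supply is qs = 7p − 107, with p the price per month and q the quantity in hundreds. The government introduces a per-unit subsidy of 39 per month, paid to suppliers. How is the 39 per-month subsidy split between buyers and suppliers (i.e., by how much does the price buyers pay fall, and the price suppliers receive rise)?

Without the subsidy, 764 − 6p = 7p − 107 gives 13p = 871, so p* = 67 and q* = 362.
With a per-unit subsidy paid to suppliers, each receives p + 39 per unit sold, so supply becomes qs = 7(p + 39) − 107.
Solving gives q = 488 with buyers paying 46 and suppliers receiving 85 (the 39 wedge).
Gain to buyers: 21; to suppliers: 18. (They sum to 39.)

Buyers gain 21 per month; suppliers gain 18 per month.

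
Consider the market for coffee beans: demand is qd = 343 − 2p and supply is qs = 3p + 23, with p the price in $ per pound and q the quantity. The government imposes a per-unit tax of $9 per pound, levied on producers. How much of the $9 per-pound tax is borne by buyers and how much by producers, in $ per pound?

Without the tax, 343 − 2p = 3p + 23 gives 5p = 320, so p* = $64 and q* = 215.
With the tax collected from producers, supply shifts: qs = 3(p − 9) + 23.
Solving gives q = 204.2 with buyers paying $69.4 and producers receiving $60.4 (the $9 wedge).
Burden on buyers: $5.4; on producers: $3.6. (They sum to $9.)
The less price-elastic side of the market bears the larger share of a per-unit tax.

Buyers bear $5.4 per pound; producers bear $3.6 per pound.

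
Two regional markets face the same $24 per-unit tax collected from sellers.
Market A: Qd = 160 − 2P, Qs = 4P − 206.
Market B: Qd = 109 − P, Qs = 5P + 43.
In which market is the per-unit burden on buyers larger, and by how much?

Market A: pre-tax P* = $61, Q* = 38; post-tax Q = 6; per-unit burden on buyers = $16.
Market B: pre-tax P* = $11, Q* = 98; post-tax Q = 78; per-unit burden on buyers = $20.
Difference: $16 vs $20 → market B is larger by $4.

Market B, by $4.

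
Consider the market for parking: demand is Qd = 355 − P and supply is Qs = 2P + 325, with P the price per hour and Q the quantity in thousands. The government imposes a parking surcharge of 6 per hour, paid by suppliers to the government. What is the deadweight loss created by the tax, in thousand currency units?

Before the tax: set 355 − P = 2P + 325 → P* = 10, Q* = 345.
With the tax collected from suppliers, supply shifts: Qs = 2(P − 6) + 325.
New equilibrium: buyers pay 14, suppliers receive 8, Q = 341. (Wedge: Pb − Ps = 6.)
Quantity falls by |ΔQ| = |345 − 341| = 4.
DWL = ½ · t · |ΔQ| = ½ · 6 · 4 = 12.

Deadweight loss = 12 thousand.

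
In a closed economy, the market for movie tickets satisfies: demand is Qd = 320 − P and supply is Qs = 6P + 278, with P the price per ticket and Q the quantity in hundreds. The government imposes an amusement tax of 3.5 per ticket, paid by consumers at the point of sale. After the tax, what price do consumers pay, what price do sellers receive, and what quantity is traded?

Before the tax: set 320 − P = 6P + 278 → P* = 6, Q* = 314.
With the tax collected from consumers, demand (in seller-price terms) shifts: Qd = 320 − (P + 3.5).
Solving gives Q = 311 with consumers paying 9 and sellers receiving 5.5 (the 3.5 wedge).

Consumers pay 9; sellers receive 5.5; quantity = 311.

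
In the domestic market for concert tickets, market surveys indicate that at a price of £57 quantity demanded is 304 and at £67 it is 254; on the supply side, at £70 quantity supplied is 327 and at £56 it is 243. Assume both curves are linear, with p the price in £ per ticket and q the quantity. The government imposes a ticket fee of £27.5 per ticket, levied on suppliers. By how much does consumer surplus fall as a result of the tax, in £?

Demand slope: (254 − 304)/(67 − 57) = -5, so qd = 589 − 5p.
Supply slope: (243 − 327)/(56 − 70) = 6, so qs = 6p − 93.
Before the tax: set 589 − 5p = 6p − 93 → p* = £62, q* = 279.
With the tax collected from suppliers, supply shifts: qs = 6(p − 27.5) − 93.
New equilibrium: buyers pay £77, suppliers receive £49.5, q = 204. (Wedge: pb − ps = 27.5.)
ΔCS is the trapezoid between Q = 204 and Q = 279 of height £15: ½ · (279 + 204) · 15 = £3622.5.

Consumer surplus falls by £3622.5.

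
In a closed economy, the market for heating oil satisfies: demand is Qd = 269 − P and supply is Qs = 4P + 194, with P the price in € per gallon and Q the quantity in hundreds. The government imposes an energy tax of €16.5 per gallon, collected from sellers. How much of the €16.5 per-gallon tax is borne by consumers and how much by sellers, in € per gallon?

Without the tax, 269 − P = 4P + 194 gives 5P = 75, so P* = €15 and Q* = 254.
With the tax collected from sellers, supply shifts: Qs = 4(P − 16.5) + 194.
Solving gives Q = 240.8 with consumers paying €28.2 and sellers receiving €11.7 (the €16.5 wedge).
Burden on consumers: €13.2; on sellers: €3.3. (They sum to €16.5.)

Consumers bear €13.2 per gallon; sellers bear €3.3 per gallon.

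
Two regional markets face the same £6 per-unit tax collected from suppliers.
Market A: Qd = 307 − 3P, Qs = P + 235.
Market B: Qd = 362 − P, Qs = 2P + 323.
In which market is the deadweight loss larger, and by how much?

Market A, by £1.5.

Market A: pre-tax P* = £18, Q* = 253; post-tax Q = 248.5; deadweight loss = £13.5.
Market B: pre-tax P* = £13, Q* = 349; post-tax Q = 345; deadweight loss = £12.
Difference: £13.5 vs £12 → market A is larger by £1.5.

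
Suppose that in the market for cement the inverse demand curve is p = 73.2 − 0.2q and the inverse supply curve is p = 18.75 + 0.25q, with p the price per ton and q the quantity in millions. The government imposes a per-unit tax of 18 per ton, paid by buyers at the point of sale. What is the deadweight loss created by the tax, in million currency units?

Deadweight loss = 360 million.

Rewrite in direct form: qd = 366 − 5p and qs = 4p − 75.
Before the tax: set 366 − 5p = 4p − 75 → p* = 49, q* = 121.
With the tax collected from buyers, demand (in seller-price terms) shifts: qd = 366 − 5(p + 18).
Solving gives q = 81 with buyers paying 57 and sellers receiving 39 (the 18 wedge).
Quantity falls by |ΔQ| = |121 − 81| = 40.
DWL = ½ · t · |ΔQ| = ½ · 18 · 40 = 360.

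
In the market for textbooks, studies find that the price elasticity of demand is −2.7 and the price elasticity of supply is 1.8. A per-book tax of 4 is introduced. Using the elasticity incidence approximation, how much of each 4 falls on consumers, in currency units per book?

Consumers bear ≈ 1.6 per book.

Incidence ratio: consumers' share ≈ εs / (εs + |εd|) = 1.8 / (1.8 + 2.7) = 0.4.
So consumers bear ≈ 0.4 × 4 = 1.6; producers bear 2.4.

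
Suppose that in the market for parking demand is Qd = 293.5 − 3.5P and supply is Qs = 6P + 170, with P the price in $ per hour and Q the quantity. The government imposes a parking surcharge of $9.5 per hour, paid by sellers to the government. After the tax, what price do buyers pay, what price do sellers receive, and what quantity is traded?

Without the tax, 293.5 − 3.5P = 6P + 170 gives 9.5P = 123.5, so P* = $13 and Q* = 248.
With the tax collected from sellers, supply shifts: Qs = 6(P − 9.5) + 170.
Solving gives Q = 227 with buyers paying $19 and sellers receiving $9.5 (the $9.5 wedge).
The less price-elastic side of the market bears the larger share of a per-unit tax.

Buyers pay $19; sellers receive $9.5; quantity = 227.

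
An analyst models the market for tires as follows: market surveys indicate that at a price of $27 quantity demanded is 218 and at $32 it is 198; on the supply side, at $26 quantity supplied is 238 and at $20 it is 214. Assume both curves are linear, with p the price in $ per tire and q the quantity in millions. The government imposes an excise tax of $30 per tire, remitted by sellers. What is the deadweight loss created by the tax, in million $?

Deadweight loss = $900 million.

Demand slope: (198 − 218)/(32 − 27) = -4, so qd = 326 − 4p.
Supply slope: (214 − 238)/(20 − 26) = 4, so qs = 4p + 134.
Before the tax: set 326 − 4p = 4p + 134 → p* = $24, q* = 230.
With the tax collected from sellers, supply shifts: qs = 4(p − 30) + 134.
Solving gives q = 170 with buyers paying $39 and sellers receiving $9 (the $30 wedge).
Quantity falls by |ΔQ| = |230 − 170| = 60.
DWL = ½ · t · |ΔQ| = ½ · 30 · 60 = $900.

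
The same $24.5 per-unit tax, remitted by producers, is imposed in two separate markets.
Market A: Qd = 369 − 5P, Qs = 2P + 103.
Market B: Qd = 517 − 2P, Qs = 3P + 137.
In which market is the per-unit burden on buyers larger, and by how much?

Market B, by $7.7.

Market A: pre-tax P* = $38, Q* = 179; post-tax Q = 144; per-unit burden on buyers = $7.
Market B: pre-tax P* = $76, Q* = 365; post-tax Q = 335.6; per-unit burden on buyers = $14.7.
Difference: $7 vs $14.7 → market B is larger by $7.7.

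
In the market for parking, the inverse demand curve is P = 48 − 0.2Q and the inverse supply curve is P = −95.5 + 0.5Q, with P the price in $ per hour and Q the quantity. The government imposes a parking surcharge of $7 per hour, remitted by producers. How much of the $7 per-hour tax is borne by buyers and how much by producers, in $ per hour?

Buyers bear $2 per hour; producers bear $5 per hour.

Rewrite in direct form: Qd = 240 − 5P and Qs = 2P + 191.
Before the tax: set 240 − 5P = 2P + 191 → P* = $7, Q* = 205.
With the tax collected from producers, supply shifts: Qs = 2(P − 7) + 191.
Solving gives Q = 195 with buyers paying $9 and producers receiving $2 (the $7 wedge).
Burden on buyers: $2; on producers: $5. (They sum to $7.)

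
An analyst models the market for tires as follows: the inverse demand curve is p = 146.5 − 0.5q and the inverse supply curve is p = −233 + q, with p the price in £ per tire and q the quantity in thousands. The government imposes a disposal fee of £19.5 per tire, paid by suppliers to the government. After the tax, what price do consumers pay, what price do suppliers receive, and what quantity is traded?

Inverting to q(p) form: qd = 293 − 2p; qs = p + 233.
Before the tax: set 293 − 2p = p + 233 → p* = £20, q* = 253.
With the tax collected from suppliers, supply shifts: qs = (p − 19.5) + 233.
Solving gives q = 240 with consumers paying £26.5 and suppliers receiving £7 (the £19.5 wedge).
The less price-elastic side of the market bears the larger share of a per-unit tax.

Consumers pay £26.5; suppliers receive £7; quantity = 240.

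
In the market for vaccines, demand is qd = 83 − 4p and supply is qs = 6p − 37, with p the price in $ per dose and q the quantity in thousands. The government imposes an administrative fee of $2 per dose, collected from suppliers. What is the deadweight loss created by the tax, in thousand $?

Deadweight loss = $4.8 thousand.

Without the tax, 83 − 4p = 6p − 37 gives 10p = 120, so p* = $12 and q* = 35.
With the tax collected from suppliers, supply shifts: qs = 6(p − 2) − 37.
New equilibrium: consumers pay $13.2, suppliers receive $11.2, q = 30.2. (Wedge: pb − ps = 2.)
Quantity falls by |ΔQ| = |35 − 30.2| = 4.8.
DWL = ½ · t · |ΔQ| = ½ · 2 · 4.8 = $4.8.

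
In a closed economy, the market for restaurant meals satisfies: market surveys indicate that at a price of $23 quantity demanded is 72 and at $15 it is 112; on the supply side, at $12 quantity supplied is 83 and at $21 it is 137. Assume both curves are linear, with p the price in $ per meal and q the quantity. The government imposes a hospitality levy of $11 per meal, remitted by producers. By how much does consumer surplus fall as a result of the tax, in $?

Demand slope: (112 − 72)/(15 − 23) = -5, so qd = 187 − 5p.
Supply slope: (137 − 83)/(21 − 12) = 6, so qs = 6p + 11.
Without the tax, 187 − 5p = 6p + 11 gives 11p = 176, so p* = $16 and q* = 107.
With the tax collected from producers, supply shifts: qs = 6(p − 11) + 11.
New equilibrium: consumers pay $22, producers receive $11, q = 77. (Wedge: pb − ps = 11.)
ΔCS is the trapezoid between Q = 77 and Q = 107 of height $6: ½ · (107 + 77) · 6 = $552.

Consumer surplus falls by $552.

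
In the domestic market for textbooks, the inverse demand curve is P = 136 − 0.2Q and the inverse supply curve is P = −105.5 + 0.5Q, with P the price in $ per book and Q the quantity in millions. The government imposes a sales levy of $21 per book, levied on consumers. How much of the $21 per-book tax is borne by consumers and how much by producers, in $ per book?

Consumers bear $6 per book; producers bear $15 per book.

Inverting to Q(P) form: Qd = 680 − 5P; Qs = 2P + 211.
Without the tax, 680 − 5P = 2P + 211 gives 7P = 469, so P* = $67 and Q* = 345.
With the tax collected from consumers, demand (in seller-price terms) shifts: Qd = 680 − 5(P + 21).
Solving gives Q = 315 with consumers paying $73 and producers receiving $52 (the $21 wedge).
Burden on consumers: $6; on producers: $15. (They sum to $21.)
The less price-elastic side of the market bears the larger share of a per-unit tax.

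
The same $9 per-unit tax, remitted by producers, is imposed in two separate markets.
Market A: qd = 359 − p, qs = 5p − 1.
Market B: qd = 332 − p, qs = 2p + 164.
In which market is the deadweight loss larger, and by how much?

Market A, by $6.75.

Market A: pre-tax p* = $60, q* = 299; post-tax q = 291.5; deadweight loss = $33.75.
Market B: pre-tax p* = $56, q* = 276; post-tax q = 270; deadweight loss = $27.
Difference: $33.75 vs $27 → market A is larger by $6.75.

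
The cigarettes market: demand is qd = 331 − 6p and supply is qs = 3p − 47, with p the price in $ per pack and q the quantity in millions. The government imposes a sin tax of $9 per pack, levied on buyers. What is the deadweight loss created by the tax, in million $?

Deadweight loss = $81 million.

Without the tax, 331 − 6p = 3p − 47 gives 9p = 378, so p* = $42 and q* = 79.
With the tax collected from buyers, demand (in seller-price terms) shifts: qd = 331 − 6(p + 9).
New equilibrium: buyers pay $45, suppliers receive $36, q = 61. (Wedge: pb − ps = 9.)
Quantity falls by |ΔQ| = |79 − 61| = 18.
DWL = ½ · t · |ΔQ| = ½ · 9 · 18 = $81.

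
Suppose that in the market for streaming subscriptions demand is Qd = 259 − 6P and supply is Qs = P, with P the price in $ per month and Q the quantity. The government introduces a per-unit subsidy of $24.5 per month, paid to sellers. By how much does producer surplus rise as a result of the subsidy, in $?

Producer surplus rises by $997.5.

Without the subsidy, 259 − 6P = P gives 7P = 259, so P* = $37 and Q* = 37.
With a per-unit subsidy paid to sellers, each receives P + 24.5 per unit sold, so supply becomes Qs = (P + 24.5).
New equilibrium: consumers pay $33.5, sellers receive $58, Q = 58. (Wedge: Pb − Ps = −24.5.)
ΔPS is the trapezoid between Q = 58 and Q = 37 of height $21: ½ · (37 + 58) · 21 = $997.5.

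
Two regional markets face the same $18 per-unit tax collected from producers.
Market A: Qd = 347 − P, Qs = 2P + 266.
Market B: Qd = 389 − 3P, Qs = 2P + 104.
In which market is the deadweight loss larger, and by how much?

Market B, by $86.4.

Market A: pre-tax P* = $27, Q* = 320; post-tax Q = 308; deadweight loss = $108.
Market B: pre-tax P* = $57, Q* = 218; post-tax Q = 196.4; deadweight loss = $194.4.
Difference: $108 vs $194.4 → market B is larger by $86.4.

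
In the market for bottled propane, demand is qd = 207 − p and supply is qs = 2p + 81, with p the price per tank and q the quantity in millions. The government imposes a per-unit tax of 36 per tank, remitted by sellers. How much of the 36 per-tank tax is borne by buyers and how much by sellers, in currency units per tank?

Without the tax, 207 − p = 2p + 81 gives 3p = 126, so p* = 42 and q* = 165.
With the tax collected from sellers, supply shifts: qs = 2(p − 36) + 81.
New equilibrium: buyers pay 66, sellers receive 30, q = 141. (Wedge: pb − ps = 36.)
Burden on buyers: 24; on sellers: 12. (They sum to 36.)

Buyers bear 24 per tank; sellers bear 12 per tank.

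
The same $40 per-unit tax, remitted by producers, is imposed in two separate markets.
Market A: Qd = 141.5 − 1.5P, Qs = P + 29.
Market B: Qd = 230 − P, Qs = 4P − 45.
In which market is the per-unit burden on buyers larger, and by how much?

Market A: pre-tax P* = $45, Q* = 74; post-tax Q = 50; per-unit burden on buyers = $16.
Market B: pre-tax P* = $55, Q* = 175; post-tax Q = 143; per-unit burden on buyers = $32.
Difference: $16 vs $32 → market B is larger by $16.

Market B, by $16.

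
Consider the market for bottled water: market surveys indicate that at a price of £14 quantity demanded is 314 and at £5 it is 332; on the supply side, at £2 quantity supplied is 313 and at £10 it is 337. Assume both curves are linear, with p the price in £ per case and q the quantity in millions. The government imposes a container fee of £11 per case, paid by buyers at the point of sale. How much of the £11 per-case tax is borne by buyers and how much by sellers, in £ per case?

Buyers bear £6.6 per case; sellers bear £4.4 per case.

Demand slope: (332 − 314)/(5 − 14) = -2, so qd = 342 − 2p.
Supply slope: (337 − 313)/(10 − 2) = 3, so qs = 3p + 307.
Before the tax: set 342 − 2p = 3p + 307 → p* = £7, q* = 328.
With the tax collected from buyers, demand (in seller-price terms) shifts: qd = 342 − 2(p + 11).
Solving gives q = 314.8 with buyers paying £13.6 and sellers receiving £2.6 (the £11 wedge).
Burden on buyers: £6.6; on sellers: £4.4. (They sum to £11.)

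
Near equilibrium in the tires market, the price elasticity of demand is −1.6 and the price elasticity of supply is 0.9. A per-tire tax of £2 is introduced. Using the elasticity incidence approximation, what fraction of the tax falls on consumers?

Incidence ratio: consumers' share ≈ εs / (εs + |εd|) = 0.9 / (0.9 + 1.6) = 0.36.
Supply is the less elastic side, so consumers bear the smaller share.

Consumers' share ≈ 0.36.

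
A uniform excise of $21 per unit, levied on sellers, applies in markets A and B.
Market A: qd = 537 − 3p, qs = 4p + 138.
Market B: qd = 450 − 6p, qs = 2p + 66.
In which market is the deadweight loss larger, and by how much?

Market A: pre-tax p* = $57, q* = 366; post-tax q = 330; deadweight loss = $378.
Market B: pre-tax p* = $48, q* = 162; post-tax q = 130.5; deadweight loss = $330.75.
Difference: $378 vs $330.75 → market A is larger by $47.25.

Market A, by $47.25.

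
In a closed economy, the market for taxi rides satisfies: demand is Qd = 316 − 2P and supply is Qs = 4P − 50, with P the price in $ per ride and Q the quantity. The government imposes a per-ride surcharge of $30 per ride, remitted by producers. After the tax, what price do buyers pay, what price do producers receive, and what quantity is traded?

Without the tax, 316 − 2P = 4P − 50 gives 6P = 366, so P* = $61 and Q* = 194.
With the tax collected from producers, supply shifts: Qs = 4(P − 30) − 50.
New equilibrium: buyers pay $81, producers receive $51, Q = 154. (Wedge: Pb − Ps = 30.)

Buyers pay $81; producers receive $51; quantity = 154.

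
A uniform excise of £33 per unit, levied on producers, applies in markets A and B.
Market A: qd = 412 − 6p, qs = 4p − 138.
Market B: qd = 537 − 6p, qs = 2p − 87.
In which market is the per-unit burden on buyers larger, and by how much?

Market A: pre-tax p* = £55, q* = 82; post-tax q = 2.8; per-unit burden on buyers = £13.2.
Market B: pre-tax p* = £78, q* = 69; post-tax q = 19.5; per-unit burden on buyers = £8.25.
Difference: £13.2 vs £8.25 → market A is larger by £4.95.

Market A, by £4.95.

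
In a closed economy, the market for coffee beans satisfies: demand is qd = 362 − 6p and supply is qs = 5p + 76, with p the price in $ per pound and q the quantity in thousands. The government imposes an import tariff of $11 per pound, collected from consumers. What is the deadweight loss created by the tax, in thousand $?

Deadweight loss = $165 thousand.

Without the tax, 362 − 6p = 5p + 76 gives 11p = 286, so p* = $26 and q* = 206.
With the tax collected from consumers, demand (in seller-price terms) shifts: qd = 362 − 6(p + 11).
Solving gives q = 176 with consumers paying $31 and suppliers receiving $20 (the $11 wedge).
Quantity falls by |ΔQ| = |206 − 176| = 30.
DWL = ½ · t · |ΔQ| = ½ · 11 · 30 = $165.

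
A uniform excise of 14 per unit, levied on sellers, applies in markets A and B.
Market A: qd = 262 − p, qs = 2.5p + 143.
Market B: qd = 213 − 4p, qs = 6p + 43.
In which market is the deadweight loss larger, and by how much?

Market B, by 165.2.

Market A: pre-tax p* = 34, q* = 228; post-tax q = 218; deadweight loss = 70.
Market B: pre-tax p* = 17, q* = 145; post-tax q = 111.4; deadweight loss = 235.2.
Difference: 70 vs 235.2 → market B is larger by 165.2.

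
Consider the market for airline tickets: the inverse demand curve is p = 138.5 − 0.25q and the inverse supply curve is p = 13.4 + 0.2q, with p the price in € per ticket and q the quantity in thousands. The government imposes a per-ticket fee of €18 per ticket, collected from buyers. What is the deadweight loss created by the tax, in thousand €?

Inverting to q(p) form: qd = 554 − 4p; qs = 5p − 67.
Before the tax: set 554 − 4p = 5p − 67 → p* = €69, q* = 278.
With the tax collected from buyers, demand (in seller-price terms) shifts: qd = 554 − 4(p + 18).
New equilibrium: buyers pay €79, suppliers receive €61, q = 238. (Wedge: pb − ps = 18.)
Quantity falls by |ΔQ| = |278 − 238| = 40.
DWL = ½ · t · |ΔQ| = ½ · 18 · 40 = €360.

Deadweight loss = €360 thousand.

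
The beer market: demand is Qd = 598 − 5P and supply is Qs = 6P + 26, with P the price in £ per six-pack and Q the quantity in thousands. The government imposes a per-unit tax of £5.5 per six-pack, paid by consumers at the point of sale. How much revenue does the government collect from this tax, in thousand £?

Before the tax: set 598 − 5P = 6P + 26 → P* = £52, Q* = 338.
With the tax collected from consumers, demand (in seller-price terms) shifts: Qd = 598 − 5(P + 5.5).
New equilibrium: consumers pay £55, producers receive £49.5, Q = 323. (Wedge: Pb − Ps = 5.5.)
Revenue = t · Q = 5.5 · 323 = £1776.5.

Tax revenue = £1776.5 thousand.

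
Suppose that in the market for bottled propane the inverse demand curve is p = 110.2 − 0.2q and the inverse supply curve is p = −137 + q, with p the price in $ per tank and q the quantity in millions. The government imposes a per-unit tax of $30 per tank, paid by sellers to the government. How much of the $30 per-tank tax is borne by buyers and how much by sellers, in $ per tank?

Rewrite in direct form: qd = 551 − 5p and qs = p + 137.
Without the tax, 551 − 5p = p + 137 gives 6p = 414, so p* = $69 and q* = 206.
With the tax collected from sellers, supply shifts: qs = (p − 30) + 137.
Solving gives q = 181 with buyers paying $74 and sellers receiving $44 (the $30 wedge).
Burden on buyers: $5; on sellers: $25. (They sum to $30.)
The less price-elastic side of the market bears the larger share of a per-unit tax.

Buyers bear $5 per tank; sellers bear $25 per tank.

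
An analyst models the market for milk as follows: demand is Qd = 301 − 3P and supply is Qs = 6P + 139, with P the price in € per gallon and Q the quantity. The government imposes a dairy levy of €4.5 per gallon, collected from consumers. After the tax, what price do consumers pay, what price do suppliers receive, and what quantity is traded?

Consumers pay €21; suppliers receive €16.5; quantity = 238.

Without the tax, 301 − 3P = 6P + 139 gives 9P = 162, so P* = €18 and Q* = 247.
With the tax collected from consumers, demand (in seller-price terms) shifts: Qd = 301 − 3(P + 4.5).
New equilibrium: consumers pay €21, suppliers receive €16.5, Q = 238. (Wedge: Pb − Ps = 4.5.)
The less price-elastic side of the market bears the larger share of a per-unit tax.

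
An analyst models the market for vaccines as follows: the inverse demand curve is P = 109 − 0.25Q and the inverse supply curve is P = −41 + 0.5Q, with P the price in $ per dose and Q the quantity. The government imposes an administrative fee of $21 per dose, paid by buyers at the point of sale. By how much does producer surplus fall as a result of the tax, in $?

Rewrite in direct form: Qd = 436 − 4P and Qs = 2P + 82.
Before the tax: set 436 − 4P = 2P + 82 → P* = $59, Q* = 200.
With the tax collected from buyers, demand (in seller-price terms) shifts: Qd = 436 − 4(P + 21).
New equilibrium: buyers pay $66, sellers receive $45, Q = 172. (Wedge: Pb − Ps = 21.)
ΔPS is the trapezoid between Q = 172 and Q = 200 of height $14: ½ · (200 + 172) · 14 = $2604.

Producer surplus falls by $2604.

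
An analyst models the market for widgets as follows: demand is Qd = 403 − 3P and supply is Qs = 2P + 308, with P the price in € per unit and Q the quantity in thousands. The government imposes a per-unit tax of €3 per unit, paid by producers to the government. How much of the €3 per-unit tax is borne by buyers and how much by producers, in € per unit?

Without the tax, 403 − 3P = 2P + 308 gives 5P = 95, so P* = €19 and Q* = 346.
With the tax collected from producers, supply shifts: Qs = 2(P − 3) + 308.
New equilibrium: buyers pay €20.2, producers receive €17.2, Q = 342.4. (Wedge: Pb − Ps = 3.)
Burden on buyers: €1.2; on producers: €1.8. (They sum to €3.)

Buyers bear €1.2 per unit; producers bear €1.8 per unit.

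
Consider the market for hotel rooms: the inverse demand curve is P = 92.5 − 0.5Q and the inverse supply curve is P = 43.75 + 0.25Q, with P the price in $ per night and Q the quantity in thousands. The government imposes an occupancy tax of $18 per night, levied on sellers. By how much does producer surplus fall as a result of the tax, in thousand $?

Rewrite in direct form: Qd = 185 − 2P and Qs = 4P − 175.
Without the tax, 185 − 2P = 4P − 175 gives 6P = 360, so P* = $60 and Q* = 65.
With the tax collected from sellers, supply shifts: Qs = 4(P − 18) − 175.
Solving gives Q = 41 with consumers paying $72 and sellers receiving $54 (the $18 wedge).
ΔPS is the trapezoid between Q = 41 and Q = 65 of height $6: ½ · (65 + 41) · 6 = $318.

Producer surplus falls by $318 thousand.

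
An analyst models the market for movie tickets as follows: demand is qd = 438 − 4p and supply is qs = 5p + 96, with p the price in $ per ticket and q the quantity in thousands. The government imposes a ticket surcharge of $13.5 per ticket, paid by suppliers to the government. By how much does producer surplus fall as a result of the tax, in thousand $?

Producer surplus falls by $1626 thousand.

Before the tax: set 438 − 4p = 5p + 96 → p* = $38, q* = 286.
With the tax collected from suppliers, supply shifts: qs = 5(p − 13.5) + 96.
New equilibrium: buyers pay $45.5, suppliers receive $32, q = 256. (Wedge: pb − ps = 13.5.)
ΔPS is the trapezoid between Q = 256 and Q = 286 of height $6: ½ · (286 + 256) · 6 = $1626.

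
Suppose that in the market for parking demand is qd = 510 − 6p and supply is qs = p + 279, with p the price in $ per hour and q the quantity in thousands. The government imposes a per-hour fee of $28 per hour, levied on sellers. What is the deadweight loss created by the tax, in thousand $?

Deadweight loss = $336 thousand.

Without the tax, 510 − 6p = p + 279 gives 7p = 231, so p* = $33 and q* = 312.
With the tax collected from sellers, supply shifts: qs = (p − 28) + 279.
New equilibrium: consumers pay $37, sellers receive $9, q = 288. (Wedge: pb − ps = 28.)
Quantity falls by |ΔQ| = |312 − 288| = 24.
DWL = ½ · t · |ΔQ| = ½ · 28 · 24 = $336.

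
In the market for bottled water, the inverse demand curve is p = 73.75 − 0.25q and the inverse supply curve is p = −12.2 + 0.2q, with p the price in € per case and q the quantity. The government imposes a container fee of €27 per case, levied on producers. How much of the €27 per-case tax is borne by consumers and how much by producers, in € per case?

Consumers bear €15 per case; producers bear €12 per case.

Rewrite in direct form: qd = 295 − 4p and qs = 5p + 61.
Without the tax, 295 − 4p = 5p + 61 gives 9p = 234, so p* = €26 and q* = 191.
With the tax collected from producers, supply shifts: qs = 5(p − 27) + 61.
New equilibrium: consumers pay €41, producers receive €14, q = 131. (Wedge: pb − ps = 27.)
Burden on consumers: €15; on producers: €12. (They sum to €27.)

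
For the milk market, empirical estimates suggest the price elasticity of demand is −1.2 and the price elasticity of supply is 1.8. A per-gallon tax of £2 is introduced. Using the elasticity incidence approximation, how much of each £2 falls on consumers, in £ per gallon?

Consumers bear ≈ £1.2 per gallon.

Incidence ratio: consumers' share ≈ εs / (εs + |εd|) = 1.8 / (1.8 + 1.2) = 0.6.
So consumers bear ≈ 0.6 × £2 = £1.2; sellers bear £0.8.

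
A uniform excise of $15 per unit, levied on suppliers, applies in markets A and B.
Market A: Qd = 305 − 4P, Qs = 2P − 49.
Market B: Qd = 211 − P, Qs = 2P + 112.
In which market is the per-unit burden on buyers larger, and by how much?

Market B, by $5.

Market A: pre-tax P* = $59, Q* = 69; post-tax Q = 49; per-unit burden on buyers = $5.
Market B: pre-tax P* = $33, Q* = 178; post-tax Q = 168; per-unit burden on buyers = $10.
Difference: $5 vs $10 → market B is larger by $5.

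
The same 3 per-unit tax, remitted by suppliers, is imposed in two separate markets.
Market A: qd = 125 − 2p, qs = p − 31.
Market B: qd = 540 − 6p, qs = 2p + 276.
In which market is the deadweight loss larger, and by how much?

Market A: pre-tax p* = 52, q* = 21; post-tax q = 19; deadweight loss = 3.
Market B: pre-tax p* = 33, q* = 342; post-tax q = 337.5; deadweight loss = 6.75.
Difference: 3 vs 6.75 → market B is larger by 3.75.

Market B, by 3.75.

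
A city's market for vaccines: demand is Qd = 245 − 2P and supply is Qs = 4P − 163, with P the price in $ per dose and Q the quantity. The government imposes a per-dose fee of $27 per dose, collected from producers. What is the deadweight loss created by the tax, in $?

Deadweight loss = $486.

Without the tax, 245 − 2P = 4P − 163 gives 6P = 408, so P* = $68 and Q* = 109.
With the tax collected from producers, supply shifts: Qs = 4(P − 27) − 163.
New equilibrium: consumers pay $86, producers receive $59, Q = 73. (Wedge: Pb − Ps = 27.)
Quantity falls by |ΔQ| = |109 − 73| = 36.
DWL = ½ · t · |ΔQ| = ½ · 27 · 36 = $486.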